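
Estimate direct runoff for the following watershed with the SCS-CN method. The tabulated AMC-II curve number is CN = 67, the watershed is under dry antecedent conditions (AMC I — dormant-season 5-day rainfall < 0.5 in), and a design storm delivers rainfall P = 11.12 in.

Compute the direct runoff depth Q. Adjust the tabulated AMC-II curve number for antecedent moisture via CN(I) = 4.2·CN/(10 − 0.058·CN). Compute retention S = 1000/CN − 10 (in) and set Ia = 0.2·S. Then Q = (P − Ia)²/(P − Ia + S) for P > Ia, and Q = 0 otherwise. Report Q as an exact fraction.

Q = 5292352962/1409239475 in ≈ 3.755 in

Dry (AMC I): CN(I) = 4.2·67/(10 − 0.058·67) = (1407/5)/(3057/500) = 46900/1019 ≈ 46.026
Max retention: S = 1000/(46900/1019) − 10 = 5500/469 in (≈ 11.727 in)
Ia = 0.2·(5500/469) = 1100/469 in ≈ 2.345 in
P − Ia = 11.120 − 2.345 = 102882/11725 ≈ 8.775 in (> 0, runoff occurs)
Q: (102882/11725)² ÷ (240382/11725) = 5292352962/1409239475 in (≈ 3.755 in)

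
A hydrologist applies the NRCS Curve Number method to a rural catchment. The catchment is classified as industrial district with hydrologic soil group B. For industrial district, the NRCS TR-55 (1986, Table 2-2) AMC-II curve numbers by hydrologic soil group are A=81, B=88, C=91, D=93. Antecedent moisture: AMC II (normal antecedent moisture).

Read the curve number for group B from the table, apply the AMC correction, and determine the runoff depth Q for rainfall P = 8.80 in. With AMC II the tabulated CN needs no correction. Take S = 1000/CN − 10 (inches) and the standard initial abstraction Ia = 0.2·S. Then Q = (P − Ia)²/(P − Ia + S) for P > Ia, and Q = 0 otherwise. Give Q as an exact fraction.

NRCS table: industrial district, soil group B → CN(II) = 88
Average conditions: CN = 88 (no AMC adjustment).
S = 1000/88 − 10 = 15/11 in ≈ 1.364 in
Ia = 0.2S: 0.2·1.364 = 0.273 in (exactly 3/11)
P − Ia = 8.800 − 0.273 = 469/55 ≈ 8.527 in (> 0, runoff occurs)
Q: (469/55)² ÷ (544/55) = 219961/29920 in (≈ 7.352 in)

Q = 219961/29920 in ≈ 7.352 in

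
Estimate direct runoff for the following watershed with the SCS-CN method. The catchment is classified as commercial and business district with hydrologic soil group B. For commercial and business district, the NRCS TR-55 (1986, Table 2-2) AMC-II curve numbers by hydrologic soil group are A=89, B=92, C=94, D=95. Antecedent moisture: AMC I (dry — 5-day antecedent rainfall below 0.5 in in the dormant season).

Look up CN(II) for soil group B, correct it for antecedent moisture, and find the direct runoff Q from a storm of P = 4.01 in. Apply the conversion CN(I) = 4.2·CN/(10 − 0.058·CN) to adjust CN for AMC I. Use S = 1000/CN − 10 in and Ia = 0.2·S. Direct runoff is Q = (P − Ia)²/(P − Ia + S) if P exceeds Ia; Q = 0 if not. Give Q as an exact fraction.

Q = 30165784489/13218888900 in ≈ 2.282 in

NRCS table: commercial and business district, soil group B → CN(II) = 92
CN(I) from CN(II)=92: (4.2·92)/(10 − 0.058·92) = 48300/583 ≈ 82.847
Max retention: S = 1000/(48300/583) − 10 = 1000/483 in (≈ 2.070 in)
Initial abstraction Ia = S/5 = (1000/483)/5 = 200/483 ≈ 0.414 in
Excess rainfall: 4.010 − 0.414 = 3.596 in; P > Ia so Q > 0
Runoff Q = (P−Ia)²/(P−Ia+S) = (3.596)²/(3.596+2.070) = 30165784489/13218888900 ≈ 2.282 in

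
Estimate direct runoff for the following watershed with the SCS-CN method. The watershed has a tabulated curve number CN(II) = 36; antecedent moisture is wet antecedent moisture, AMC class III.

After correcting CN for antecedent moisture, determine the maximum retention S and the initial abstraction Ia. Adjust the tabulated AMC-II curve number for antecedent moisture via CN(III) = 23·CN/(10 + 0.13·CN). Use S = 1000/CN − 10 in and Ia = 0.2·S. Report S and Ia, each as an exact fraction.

S = 1600/207 in ≈ 7.729 in; Ia = 320/207 in ≈ 1.546 in

Adjust CN=36 to AMC III: 23·36/(10 + 0.13·36) → 828 ÷ (367/25) = 20700/367 ≈ 56.403
Max retention: S = 1000/(20700/367) − 10 = 1600/207 in (≈ 7.729 in)
Ia = 0.2S: 0.2·7.729 = 1.546 in (exactly 320/207)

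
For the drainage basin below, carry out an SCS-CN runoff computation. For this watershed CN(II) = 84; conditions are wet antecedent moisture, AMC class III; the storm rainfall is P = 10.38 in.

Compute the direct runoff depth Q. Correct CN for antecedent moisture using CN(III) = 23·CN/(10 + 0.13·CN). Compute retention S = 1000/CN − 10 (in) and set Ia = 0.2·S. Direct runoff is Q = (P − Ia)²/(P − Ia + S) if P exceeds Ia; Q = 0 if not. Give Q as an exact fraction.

Wet (AMC III): CN(III) = 23·84/(10 + 0.13·84) = 1932/(523/25) = 48300/523 ≈ 92.352
Max retention: S = 1000/(48300/523) − 10 = 400/483 in (≈ 0.828 in)
Ia = 0.2·(400/483) = 80/483 in ≈ 0.166 in
Excess rainfall: 10.380 − 0.166 = 10.214 in; P > Ia so Q > 0
Runoff Q = (P−Ia)²/(P−Ia+S) = (10.214)²/(10.214+0.828) = 60849542329/6440249550 ≈ 9.448 in

Q = 60849542329/6440249550 in ≈ 9.448 in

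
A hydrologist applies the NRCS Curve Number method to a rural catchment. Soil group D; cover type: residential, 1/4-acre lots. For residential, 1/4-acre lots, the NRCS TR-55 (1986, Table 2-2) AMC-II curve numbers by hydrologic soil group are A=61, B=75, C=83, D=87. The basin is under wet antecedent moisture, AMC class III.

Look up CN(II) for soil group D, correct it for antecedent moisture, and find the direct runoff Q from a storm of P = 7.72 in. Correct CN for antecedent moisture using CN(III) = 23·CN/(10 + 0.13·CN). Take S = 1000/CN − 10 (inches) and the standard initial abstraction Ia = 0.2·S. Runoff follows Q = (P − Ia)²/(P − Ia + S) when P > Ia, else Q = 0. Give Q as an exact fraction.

Q = 144166774249/20619954825 in ≈ 6.992 in

NRCS table: residential, 1/4-acre lots, soil group D → CN(II) = 87
CN(III) from CN(II)=87: (23·87)/(10 + 0.13·87) = 200100/2131 ≈ 93.900
Max retention: S = 1000/(200100/2131) − 10 = 1300/2001 in (≈ 0.650 in)
Ia = 0.2S: 0.2·0.650 = 0.130 in (exactly 260/2001)
Excess rainfall: 7.720 − 0.130 = 7.590 in; P > Ia so Q > 0
Q = (379693/50025)²/((379693/50025) + 1300/2001) = (144166774249/2502500625)/(412193/50025) = 144166774249/20619954825 in ≈ 6.992 in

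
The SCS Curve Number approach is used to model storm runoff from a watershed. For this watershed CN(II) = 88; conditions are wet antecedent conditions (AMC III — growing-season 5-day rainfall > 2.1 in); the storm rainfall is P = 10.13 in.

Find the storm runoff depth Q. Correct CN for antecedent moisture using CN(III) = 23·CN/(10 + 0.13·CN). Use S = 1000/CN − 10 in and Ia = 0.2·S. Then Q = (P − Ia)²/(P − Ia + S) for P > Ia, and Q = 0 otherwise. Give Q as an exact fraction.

Q = 64155317521/6787711700 in ≈ 9.452 in

Wet (AMC III): CN(III) = 23·88/(10 + 0.13·88) = 2024/(536/25) = 6325/67 ≈ 94.403
Max retention: S = 1000/(6325/67) − 10 = 150/253 in (≈ 0.593 in)
Ia = 0.2·(150/253) = 30/253 in ≈ 0.119 in
Since P=10.130 > Ia=0.119: effective rainfall P−Ia = 253289/25300 in
Runoff Q = (P−Ia)²/(P−Ia+S) = (10.011)²/(10.011+0.593) = 64155317521/6787711700 ≈ 9.452 in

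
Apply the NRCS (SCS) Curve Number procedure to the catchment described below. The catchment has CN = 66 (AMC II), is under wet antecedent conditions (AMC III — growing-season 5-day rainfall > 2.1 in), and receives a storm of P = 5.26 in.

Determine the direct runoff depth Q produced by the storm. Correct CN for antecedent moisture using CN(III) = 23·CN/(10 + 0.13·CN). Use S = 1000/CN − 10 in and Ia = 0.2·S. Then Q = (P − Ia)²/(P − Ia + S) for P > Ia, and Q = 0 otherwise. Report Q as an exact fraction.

Adjust CN=66 to AMC III: 23·66/(10 + 0.13·66) → 1518 ÷ (929/50) = 75900/929 ≈ 81.701
Max retention: S = 1000/(75900/929) − 10 = 1700/759 in (≈ 2.240 in)
Ia = 0.2S: 0.2·2.240 = 0.448 in (exactly 340/759)
Since P=5.260 > Ia=0.448: effective rainfall P−Ia = 182617/37950 in
Q = (182617/37950)²/((182617/37950) + 1700/759) = (33348968689/1440202500)/(267617/37950) = 33348968689/10156065150 in ≈ 3.284 in

Q = 33348968689/10156065150 in ≈ 3.284 in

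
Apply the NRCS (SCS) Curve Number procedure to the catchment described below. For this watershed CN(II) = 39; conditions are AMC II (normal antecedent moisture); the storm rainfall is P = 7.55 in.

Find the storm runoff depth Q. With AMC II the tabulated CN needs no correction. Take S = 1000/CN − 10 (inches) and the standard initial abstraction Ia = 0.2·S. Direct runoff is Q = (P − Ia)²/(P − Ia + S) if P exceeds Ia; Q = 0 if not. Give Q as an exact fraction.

AMC II — tabulated CN = 39 applies directly.
S = 1000/39 − 10 = 610/39 in ≈ 15.641 in
Ia = 0.2S: 0.2·15.641 = 3.128 in (exactly 122/39)
Excess rainfall: 7.550 − 3.128 = 4.422 in; P > Ia so Q > 0
Q: (3449/780)² ÷ (15649/780) = 11895601/12206220 in (≈ 0.975 in)

Q = 11895601/12206220 in ≈ 0.975 in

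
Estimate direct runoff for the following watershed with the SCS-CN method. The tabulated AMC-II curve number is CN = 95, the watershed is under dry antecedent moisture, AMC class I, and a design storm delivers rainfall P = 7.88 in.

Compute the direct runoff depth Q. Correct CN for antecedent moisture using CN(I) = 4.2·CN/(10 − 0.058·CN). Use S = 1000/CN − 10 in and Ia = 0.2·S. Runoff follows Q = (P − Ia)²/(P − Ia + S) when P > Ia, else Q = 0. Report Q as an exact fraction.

Q = 5791666609/883814925 in ≈ 6.553 in

CN(I) from CN(II)=95: (4.2·95)/(10 − 0.058·95) = 39900/449 ≈ 88.864
S = 1000/(39900/449) − 10 = 500/399 in ≈ 1.253 in
Ia = 0.2S: 0.2·1.253 = 0.251 in (exactly 100/399)
Since P=7.880 > Ia=0.251: effective rainfall P−Ia = 76103/9975 in
Q = (76103/9975)²/((76103/9975) + 500/399) = (5791666609/99500625)/(88603/9975) = 5791666609/883814925 in ≈ 6.553 in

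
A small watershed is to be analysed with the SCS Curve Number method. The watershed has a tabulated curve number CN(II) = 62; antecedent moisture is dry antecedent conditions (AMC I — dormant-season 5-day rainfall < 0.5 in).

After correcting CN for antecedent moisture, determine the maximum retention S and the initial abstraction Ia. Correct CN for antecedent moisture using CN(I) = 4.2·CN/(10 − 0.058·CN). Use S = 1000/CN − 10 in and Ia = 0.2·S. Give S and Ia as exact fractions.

CN(I) from CN(II)=62: (4.2·62)/(10 − 0.058·62) = 65100/1601 ≈ 40.662
S = 1000/(65100/1601) − 10 = 9500/651 in ≈ 14.593 in
Ia = 0.2S: 0.2·14.593 = 2.919 in (exactly 1900/651)

S = 9500/651 in ≈ 14.593 in; Ia = 1900/651 in ≈ 2.919 in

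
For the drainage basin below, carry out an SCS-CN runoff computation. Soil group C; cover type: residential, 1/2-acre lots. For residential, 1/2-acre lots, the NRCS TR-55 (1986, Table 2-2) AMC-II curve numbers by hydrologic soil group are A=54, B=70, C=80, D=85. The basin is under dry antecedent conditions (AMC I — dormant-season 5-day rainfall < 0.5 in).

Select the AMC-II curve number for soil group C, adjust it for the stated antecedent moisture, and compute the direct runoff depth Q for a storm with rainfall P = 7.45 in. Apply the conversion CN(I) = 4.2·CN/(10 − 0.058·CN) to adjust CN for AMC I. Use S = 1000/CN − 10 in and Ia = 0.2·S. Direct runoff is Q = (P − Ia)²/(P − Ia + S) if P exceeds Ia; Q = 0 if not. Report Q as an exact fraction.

Q = 6911641/2154180 in ≈ 3.208 in

NRCS table: residential, 1/2-acre lots, soil group C → CN(II) = 80
Dry (AMC I): CN(I) = 4.2·80/(10 − 0.058·80) = 336/(134/25) = 4200/67 ≈ 62.687
S = 1000/(4200/67) − 10 = 125/21 in ≈ 5.952 in
Initial abstraction Ia = S/5 = (125/21)/5 = 25/21 ≈ 1.190 in
Excess rainfall: 7.450 − 1.190 = 6.260 in; P > Ia so Q > 0
Runoff Q = (P−Ia)²/(P−Ia+S) = (6.260)²/(6.260+5.952) = 6911641/2154180 ≈ 3.208 in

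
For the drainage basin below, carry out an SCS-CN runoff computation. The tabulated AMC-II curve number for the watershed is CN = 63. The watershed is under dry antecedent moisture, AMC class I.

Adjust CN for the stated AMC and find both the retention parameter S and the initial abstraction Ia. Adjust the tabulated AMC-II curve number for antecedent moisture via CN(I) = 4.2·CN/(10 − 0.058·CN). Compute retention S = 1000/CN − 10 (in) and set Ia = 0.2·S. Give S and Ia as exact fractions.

Dry (AMC I): CN(I) = 4.2·63/(10 − 0.058·63) = (1323/5)/(3173/500) = 132300/3173 ≈ 41.696
Retention S: 1000/CN − 10 with CN=41.696 → S = 18500/1323 ≈ 13.983 in
Initial abstraction Ia = S/5 = (18500/1323)/5 = 3700/1323 ≈ 2.797 in

S = 18500/1323 in ≈ 13.983 in; Ia = 3700/1323 in ≈ 2.797 in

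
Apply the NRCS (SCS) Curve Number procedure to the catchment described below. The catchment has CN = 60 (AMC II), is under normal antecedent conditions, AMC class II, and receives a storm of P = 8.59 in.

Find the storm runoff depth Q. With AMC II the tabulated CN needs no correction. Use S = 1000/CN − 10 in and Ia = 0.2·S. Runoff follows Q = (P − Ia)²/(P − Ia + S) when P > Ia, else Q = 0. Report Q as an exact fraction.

Q = 4739329/1253100 in ≈ 3.782 in

AMC II — tabulated CN = 60 applies directly.
Retention S: 1000/CN − 10 with CN=60.000 → S = 20/3 ≈ 6.667 in
Ia = 0.2S: 0.2·6.667 = 1.333 in (exactly 4/3)
Excess rainfall: 8.590 − 1.333 = 7.257 in; P > Ia so Q > 0
Q = (2177/300)²/((2177/300) + 20/3) = (4739329/90000)/(4177/300) = 4739329/1253100 in ≈ 3.782 in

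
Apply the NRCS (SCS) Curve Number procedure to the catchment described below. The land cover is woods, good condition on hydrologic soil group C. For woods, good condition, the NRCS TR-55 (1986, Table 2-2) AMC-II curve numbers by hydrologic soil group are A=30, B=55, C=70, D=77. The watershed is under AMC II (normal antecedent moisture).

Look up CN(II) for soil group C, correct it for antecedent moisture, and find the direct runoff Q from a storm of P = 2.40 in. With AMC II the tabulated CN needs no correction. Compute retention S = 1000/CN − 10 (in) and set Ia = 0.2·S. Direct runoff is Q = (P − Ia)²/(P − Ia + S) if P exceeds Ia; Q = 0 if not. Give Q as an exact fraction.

Q = 243/595 in ≈ 0.408 in

NRCS table: woods, good condition, soil group C → CN(II) = 70
AMC II — tabulated CN = 70 applies directly.
Max retention: S = 1000/70 − 10 = 30/7 in (≈ 4.286 in)
Ia = 0.2·(30/7) = 6/7 in ≈ 0.857 in
Since P=2.400 > Ia=0.857: effective rainfall P−Ia = 54/35 in
Q: (54/35)² ÷ (204/35) = 243/595 in (≈ 0.408 in)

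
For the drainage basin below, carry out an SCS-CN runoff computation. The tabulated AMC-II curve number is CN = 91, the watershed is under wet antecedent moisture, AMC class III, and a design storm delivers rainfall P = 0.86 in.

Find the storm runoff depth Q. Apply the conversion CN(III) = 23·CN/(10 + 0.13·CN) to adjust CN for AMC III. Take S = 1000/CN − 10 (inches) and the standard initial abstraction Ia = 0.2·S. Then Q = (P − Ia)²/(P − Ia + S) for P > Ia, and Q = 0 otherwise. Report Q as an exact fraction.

Q = 6560838001/13185795350 in ≈ 0.498 in

Wet (AMC III): CN(III) = 23·91/(10 + 0.13·91) = 2093/(2183/100) = 209300/2183 ≈ 95.877
S = 1000/(209300/2183) − 10 = 900/2093 in ≈ 0.430 in
Ia = 0.2S: 0.2·0.430 = 0.086 in (exactly 180/2093)
P − Ia = 0.860 − 0.086 = 80999/104650 ≈ 0.774 in (> 0, runoff occurs)
Runoff Q = (P−Ia)²/(P−Ia+S) = (0.774)²/(0.774+0.430) = 6560838001/13185795350 ≈ 0.498 in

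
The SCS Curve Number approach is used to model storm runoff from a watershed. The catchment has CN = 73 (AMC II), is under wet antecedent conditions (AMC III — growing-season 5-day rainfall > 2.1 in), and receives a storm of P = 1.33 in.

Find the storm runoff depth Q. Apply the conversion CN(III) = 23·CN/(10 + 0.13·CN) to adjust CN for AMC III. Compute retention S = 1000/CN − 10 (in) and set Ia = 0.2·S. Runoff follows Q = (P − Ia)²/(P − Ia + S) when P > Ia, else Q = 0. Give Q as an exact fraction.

Wet (AMC III): CN(III) = 23·73/(10 + 0.13·73) = 1679/(1949/100) = 167900/1949 ≈ 86.147
Max retention: S = 1000/(167900/1949) − 10 = 2700/1679 in (≈ 1.608 in)
Ia = 0.2S: 0.2·1.608 = 0.322 in (exactly 540/1679)
Since P=1.330 > Ia=0.322: effective rainfall P−Ia = 169307/167900 in
Q: (169307/167900)² ÷ (439307/167900) = 28664860249/73759645300 in (≈ 0.389 in)

Q = 28664860249/73759645300 in ≈ 0.389 in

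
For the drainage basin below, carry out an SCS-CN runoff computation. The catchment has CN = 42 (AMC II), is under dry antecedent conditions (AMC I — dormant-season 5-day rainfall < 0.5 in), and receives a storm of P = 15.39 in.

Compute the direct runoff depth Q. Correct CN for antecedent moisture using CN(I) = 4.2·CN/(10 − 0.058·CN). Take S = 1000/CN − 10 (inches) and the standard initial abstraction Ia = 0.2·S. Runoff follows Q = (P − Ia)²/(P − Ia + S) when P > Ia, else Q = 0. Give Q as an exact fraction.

Q = 151086912601/81086625900 in ≈ 1.863 in

CN(I) from CN(II)=42: (4.2·42)/(10 − 0.058·42) = 44100/1891 ≈ 23.321
S = 1000/(44100/1891) − 10 = 14500/441 in ≈ 32.880 in
Ia = 0.2S: 0.2·32.880 = 6.576 in (exactly 2900/441)
Since P=15.390 > Ia=6.576: effective rainfall P−Ia = 388699/44100 in
Q = (388699/44100)²/((388699/44100) + 14500/441) = (151086912601/1944810000)/(1838699/44100) = 151086912601/81086625900 in ≈ 1.863 in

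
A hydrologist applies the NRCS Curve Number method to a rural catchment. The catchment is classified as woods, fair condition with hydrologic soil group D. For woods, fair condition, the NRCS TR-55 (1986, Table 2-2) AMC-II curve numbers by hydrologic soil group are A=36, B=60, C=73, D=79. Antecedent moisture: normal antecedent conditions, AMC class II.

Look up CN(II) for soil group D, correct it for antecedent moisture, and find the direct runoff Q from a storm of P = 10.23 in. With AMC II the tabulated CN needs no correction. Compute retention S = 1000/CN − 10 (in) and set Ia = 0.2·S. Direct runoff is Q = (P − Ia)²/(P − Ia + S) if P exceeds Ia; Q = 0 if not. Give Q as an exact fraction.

Q = 1956721563/257058100 in ≈ 7.612 in

NRCS table: woods, fair condition, soil group D → CN(II) = 79
CN(II) = 79; AMC II needs no correction.
S = 1000/79 − 10 = 210/79 in ≈ 2.658 in
Ia = 0.2·(210/79) = 42/79 in ≈ 0.532 in
P − Ia = 10.230 − 0.532 = 76617/7900 ≈ 9.698 in (> 0, runoff occurs)
Runoff Q = (P−Ia)²/(P−Ia+S) = (9.698)²/(9.698+2.658) = 1956721563/257058100 ≈ 7.612 in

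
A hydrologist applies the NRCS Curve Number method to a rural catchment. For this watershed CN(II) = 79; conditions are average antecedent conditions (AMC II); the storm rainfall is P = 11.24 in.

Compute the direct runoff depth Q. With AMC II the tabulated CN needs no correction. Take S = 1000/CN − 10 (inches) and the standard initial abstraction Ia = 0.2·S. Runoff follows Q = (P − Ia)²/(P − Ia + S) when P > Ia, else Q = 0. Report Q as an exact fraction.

CN(II) = 79; AMC II needs no correction.
Retention S: 1000/CN − 10 with CN=79.000 → S = 210/79 ≈ 2.658 in
Initial abstraction Ia = S/5 = (210/79)/5 = 42/79 ≈ 0.532 in
Excess rainfall: 11.240 − 0.532 = 10.708 in; P > Ia so Q > 0
Q = (21149/1975)²/((21149/1975) + 210/79) = (447280201/3900625)/(26399/1975) = 447280201/52138025 in ≈ 8.579 in

Q = 447280201/52138025 in ≈ 8.579 in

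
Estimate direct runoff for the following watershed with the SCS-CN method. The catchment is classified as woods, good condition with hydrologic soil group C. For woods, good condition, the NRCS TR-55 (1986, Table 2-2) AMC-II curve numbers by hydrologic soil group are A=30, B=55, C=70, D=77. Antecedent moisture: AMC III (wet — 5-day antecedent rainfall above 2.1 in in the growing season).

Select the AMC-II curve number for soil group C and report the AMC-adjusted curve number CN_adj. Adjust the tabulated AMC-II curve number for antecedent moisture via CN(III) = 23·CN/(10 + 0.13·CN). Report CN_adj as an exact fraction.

NRCS table: woods, good condition, soil group C → CN(II) = 70
Adjust CN=70 to AMC III: 23·70/(10 + 0.13·70) → 1610 ÷ (191/10) = 16100/191 ≈ 84.293

CN_adj = 16100/191 ≈ 84.293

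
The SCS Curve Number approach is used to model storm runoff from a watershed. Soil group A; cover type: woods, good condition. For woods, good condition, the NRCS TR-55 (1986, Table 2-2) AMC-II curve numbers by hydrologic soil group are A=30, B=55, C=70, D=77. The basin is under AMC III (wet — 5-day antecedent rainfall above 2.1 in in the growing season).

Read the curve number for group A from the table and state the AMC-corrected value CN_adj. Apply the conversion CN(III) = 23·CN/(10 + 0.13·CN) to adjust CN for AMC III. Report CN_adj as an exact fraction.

CN_adj = 6900/139 ≈ 49.640

NRCS table: woods, good condition, soil group A → CN(II) = 30
Wet (AMC III): CN(III) = 23·30/(10 + 0.13·30) = 690/(139/10) = 6900/139 ≈ 49.640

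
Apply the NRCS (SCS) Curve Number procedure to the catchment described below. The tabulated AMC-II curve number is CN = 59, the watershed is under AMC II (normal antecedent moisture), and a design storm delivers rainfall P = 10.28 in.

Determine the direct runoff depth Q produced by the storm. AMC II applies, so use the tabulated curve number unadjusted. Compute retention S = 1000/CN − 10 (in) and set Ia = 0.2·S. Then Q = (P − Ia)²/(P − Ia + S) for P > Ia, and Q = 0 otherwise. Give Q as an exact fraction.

CN(II) = 59; AMC II needs no correction.
S = 1000/59 − 10 = 410/59 in ≈ 6.949 in
Ia = 0.2·(410/59) = 82/59 in ≈ 1.390 in
Excess rainfall: 10.280 − 1.390 = 8.890 in; P > Ia so Q > 0
Runoff Q = (P−Ia)²/(P−Ia+S) = (8.890)²/(8.890+6.949) = 171950769/34460425 ≈ 4.990 in

Q = 171950769/34460425 in ≈ 4.990 in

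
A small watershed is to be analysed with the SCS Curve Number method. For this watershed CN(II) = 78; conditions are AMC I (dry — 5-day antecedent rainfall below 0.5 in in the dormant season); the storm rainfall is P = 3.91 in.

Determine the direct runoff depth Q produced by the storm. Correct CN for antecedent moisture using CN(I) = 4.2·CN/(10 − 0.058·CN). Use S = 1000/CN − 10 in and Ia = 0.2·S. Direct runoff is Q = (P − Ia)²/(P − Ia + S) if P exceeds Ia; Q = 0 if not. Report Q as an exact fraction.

Dry (AMC I): CN(I) = 4.2·78/(10 − 0.058·78) = (1638/5)/(1369/250) = 81900/1369 ≈ 59.825
S = 1000/(81900/1369) − 10 = 5500/819 in ≈ 6.716 in
Ia = 0.2S: 0.2·6.716 = 1.343 in (exactly 1100/819)
Excess rainfall: 3.910 − 1.343 = 2.567 in; P > Ia so Q > 0
Q: (210229/81900)² ÷ (760229/81900) = 44196232441/62262755100 in (≈ 0.710 in)

Q = 44196232441/62262755100 in ≈ 0.710 in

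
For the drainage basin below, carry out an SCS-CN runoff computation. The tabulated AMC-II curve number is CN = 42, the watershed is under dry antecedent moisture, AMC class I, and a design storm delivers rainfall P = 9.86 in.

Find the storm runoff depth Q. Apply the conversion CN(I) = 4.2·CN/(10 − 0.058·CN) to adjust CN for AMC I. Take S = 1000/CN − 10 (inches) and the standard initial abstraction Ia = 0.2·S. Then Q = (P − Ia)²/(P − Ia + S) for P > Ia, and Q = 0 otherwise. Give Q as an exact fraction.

Q = 180815261/606308850 in ≈ 0.298 in

CN(I) from CN(II)=42: (4.2·42)/(10 − 0.058·42) = 44100/1891 ≈ 23.321
S = 1000/(44100/1891) − 10 = 14500/441 in ≈ 32.880 in
Ia = 0.2·(14500/441) = 2900/441 in ≈ 6.576 in
P − Ia = 9.860 − 6.576 = 72413/22050 ≈ 3.284 in (> 0, runoff occurs)
Runoff Q = (P−Ia)²/(P−Ia+S) = (3.284)²/(3.284+32.880) = 180815261/606308850 ≈ 0.298 in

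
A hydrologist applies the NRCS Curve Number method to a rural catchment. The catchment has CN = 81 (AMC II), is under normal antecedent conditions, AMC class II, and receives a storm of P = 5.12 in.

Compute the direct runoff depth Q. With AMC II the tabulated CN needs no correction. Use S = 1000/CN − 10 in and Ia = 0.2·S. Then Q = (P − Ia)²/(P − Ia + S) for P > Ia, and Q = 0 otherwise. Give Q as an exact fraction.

AMC II — tabulated CN = 81 applies directly.
S = 1000/81 − 10 = 190/81 in ≈ 2.346 in
Initial abstraction Ia = S/5 = (190/81)/5 = 38/81 ≈ 0.469 in
Since P=5.120 > Ia=0.469: effective rainfall P−Ia = 9418/2025 in
Q: (9418/2025)² ÷ (14168/2025) = 22174681/7172550 in (≈ 3.092 in)

Q = 22174681/7172550 in ≈ 3.092 in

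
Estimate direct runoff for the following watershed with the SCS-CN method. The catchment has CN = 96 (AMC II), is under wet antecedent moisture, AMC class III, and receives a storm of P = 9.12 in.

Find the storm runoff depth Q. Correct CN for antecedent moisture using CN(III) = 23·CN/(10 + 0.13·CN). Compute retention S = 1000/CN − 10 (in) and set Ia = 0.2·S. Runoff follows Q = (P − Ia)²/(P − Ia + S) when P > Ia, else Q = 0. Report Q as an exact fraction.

CN(III) from CN(II)=96: (23·96)/(10 + 0.13·96) = 27600/281 ≈ 98.221
S = 1000/(27600/281) − 10 = 25/138 in ≈ 0.181 in
Ia = 0.2S: 0.2·0.181 = 0.036 in (exactly 5/138)
P − Ia = 9.120 − 0.036 = 31339/3450 ≈ 9.084 in (> 0, runoff occurs)
Runoff Q = (P−Ia)²/(P−Ia+S) = (9.084)²/(9.084+0.181) = 982132921/110275800 ≈ 8.906 in

Q = 982132921/110275800 in ≈ 8.906 in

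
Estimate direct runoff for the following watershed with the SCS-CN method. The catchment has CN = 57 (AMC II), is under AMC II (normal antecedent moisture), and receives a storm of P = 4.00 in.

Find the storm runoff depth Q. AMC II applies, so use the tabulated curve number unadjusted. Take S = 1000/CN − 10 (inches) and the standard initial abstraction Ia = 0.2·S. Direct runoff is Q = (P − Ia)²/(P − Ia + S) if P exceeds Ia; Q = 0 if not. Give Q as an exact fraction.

Q = 5041/8151 in ≈ 0.618 in

AMC II — tabulated CN = 57 applies directly.
S = 1000/57 − 10 = 430/57 in ≈ 7.544 in
Ia = 0.2·(430/57) = 86/57 in ≈ 1.509 in
Since P=4.000 > Ia=1.509: effective rainfall P−Ia = 142/57 in
Q: (142/57)² ÷ (572/57) = 5041/8151 in (≈ 0.618 in)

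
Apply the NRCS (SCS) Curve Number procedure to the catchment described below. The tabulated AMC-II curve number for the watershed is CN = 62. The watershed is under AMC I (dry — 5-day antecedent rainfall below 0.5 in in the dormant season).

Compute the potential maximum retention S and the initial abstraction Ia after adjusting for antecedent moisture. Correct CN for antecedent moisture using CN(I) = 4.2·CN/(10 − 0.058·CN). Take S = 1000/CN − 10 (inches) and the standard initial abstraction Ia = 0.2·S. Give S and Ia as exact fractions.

S = 9500/651 in ≈ 14.593 in; Ia = 1900/651 in ≈ 2.919 in

CN(I) from CN(II)=62: (4.2·62)/(10 − 0.058·62) = 65100/1601 ≈ 40.662
S = 1000/(65100/1601) − 10 = 9500/651 in ≈ 14.593 in
Ia = 0.2S: 0.2·14.593 = 2.919 in (exactly 1900/651)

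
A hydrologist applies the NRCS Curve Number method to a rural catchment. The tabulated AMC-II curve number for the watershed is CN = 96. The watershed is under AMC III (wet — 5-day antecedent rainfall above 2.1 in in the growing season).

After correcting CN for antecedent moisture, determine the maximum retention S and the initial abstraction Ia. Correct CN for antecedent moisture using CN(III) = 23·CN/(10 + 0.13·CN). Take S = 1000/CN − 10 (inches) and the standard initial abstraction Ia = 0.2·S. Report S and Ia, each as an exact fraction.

S = 25/138 in ≈ 0.181 in; Ia = 5/138 in ≈ 0.036 in

Adjust CN=96 to AMC III: 23·96/(10 + 0.13·96) → 2208 ÷ (562/25) = 27600/281 ≈ 98.221
Retention S: 1000/CN − 10 with CN=98.221 → S = 25/138 ≈ 0.181 in
Ia = 0.2·(25/138) = 5/138 in ≈ 0.036 in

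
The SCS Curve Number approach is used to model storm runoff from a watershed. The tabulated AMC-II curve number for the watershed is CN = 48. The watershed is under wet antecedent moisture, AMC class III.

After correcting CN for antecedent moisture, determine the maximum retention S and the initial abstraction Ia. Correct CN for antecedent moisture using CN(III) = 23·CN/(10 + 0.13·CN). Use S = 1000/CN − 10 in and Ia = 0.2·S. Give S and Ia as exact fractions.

Adjust CN=48 to AMC III: 23·48/(10 + 0.13·48) → 1104 ÷ (406/25) = 13800/203 ≈ 67.980
Max retention: S = 1000/(13800/203) − 10 = 325/69 in (≈ 4.710 in)
Ia = 0.2·(325/69) = 65/69 in ≈ 0.942 in

S = 325/69 in ≈ 4.710 in; Ia = 65/69 in ≈ 0.942 in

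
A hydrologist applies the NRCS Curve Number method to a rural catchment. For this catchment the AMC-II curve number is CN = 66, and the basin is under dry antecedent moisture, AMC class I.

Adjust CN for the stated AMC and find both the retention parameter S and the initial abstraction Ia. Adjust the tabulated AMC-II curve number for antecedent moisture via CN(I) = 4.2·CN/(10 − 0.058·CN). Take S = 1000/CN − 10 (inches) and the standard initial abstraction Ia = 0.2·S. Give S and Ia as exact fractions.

CN(I) from CN(II)=66: (4.2·66)/(10 − 0.058·66) = 69300/1543 ≈ 44.913
S = 1000/(69300/1543) − 10 = 8500/693 in ≈ 12.266 in
Initial abstraction Ia = S/5 = (8500/693)/5 = 1700/693 ≈ 2.453 in

S = 8500/693 in ≈ 12.266 in; Ia = 1700/693 in ≈ 2.453 in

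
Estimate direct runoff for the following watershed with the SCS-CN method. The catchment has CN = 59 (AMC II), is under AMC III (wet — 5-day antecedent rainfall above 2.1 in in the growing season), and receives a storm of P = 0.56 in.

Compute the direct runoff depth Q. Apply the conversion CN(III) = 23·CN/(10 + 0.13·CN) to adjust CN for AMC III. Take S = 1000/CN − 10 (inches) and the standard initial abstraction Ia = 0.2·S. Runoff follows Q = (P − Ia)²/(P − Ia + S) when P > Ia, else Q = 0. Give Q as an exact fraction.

Wet (AMC III): CN(III) = 23·59/(10 + 0.13·59) = 1357/(1767/100) = 135700/1767 ≈ 76.797
Max retention: S = 1000/(135700/1767) − 10 = 4100/1357 in (≈ 3.021 in)
Initial abstraction Ia = S/5 = (4100/1357)/5 = 820/1357 ≈ 0.604 in
P = 0.560 ≤ Ia = 0.604 in: entire storm abstracted, Q = 0.

Q = 0 in ≈ 0.000 in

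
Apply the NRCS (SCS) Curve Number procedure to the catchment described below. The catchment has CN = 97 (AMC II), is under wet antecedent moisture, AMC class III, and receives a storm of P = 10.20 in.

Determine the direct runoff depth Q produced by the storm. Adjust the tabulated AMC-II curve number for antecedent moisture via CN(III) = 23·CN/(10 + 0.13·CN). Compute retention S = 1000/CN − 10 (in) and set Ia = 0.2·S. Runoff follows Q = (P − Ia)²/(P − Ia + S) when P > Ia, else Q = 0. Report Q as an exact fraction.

Wet (AMC III): CN(III) = 23·97/(10 + 0.13·97) = 2231/(2261/100) = 223100/2261 ≈ 98.673
S = 1000/(223100/2261) − 10 = 300/2231 in ≈ 0.134 in
Ia = 0.2S: 0.2·0.134 = 0.027 in (exactly 60/2231)
Excess rainfall: 10.200 − 0.027 = 10.173 in; P > Ia so Q > 0
Q: (113481/11155)² ÷ (114981/11155) = 4292645787/427537685 in (≈ 10.040 in)

Q = 4292645787/427537685 in ≈ 10.040 in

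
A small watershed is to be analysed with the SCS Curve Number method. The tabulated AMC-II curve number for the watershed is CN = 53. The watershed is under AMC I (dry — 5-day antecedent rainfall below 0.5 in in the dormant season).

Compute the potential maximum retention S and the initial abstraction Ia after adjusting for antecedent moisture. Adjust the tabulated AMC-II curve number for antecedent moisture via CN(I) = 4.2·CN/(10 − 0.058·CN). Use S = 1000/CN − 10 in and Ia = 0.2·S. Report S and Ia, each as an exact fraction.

S = 23500/1113 in ≈ 21.114 in; Ia = 4700/1113 in ≈ 4.223 in

Adjust CN=53 to AMC I: 4.2·53/(10 − 0.058·53) → (1113/5) ÷ (3463/500) = 111300/3463 ≈ 32.140
Max retention: S = 1000/(111300/3463) − 10 = 23500/1113 in (≈ 21.114 in)
Ia = 0.2·(23500/1113) = 4700/1113 in ≈ 4.223 in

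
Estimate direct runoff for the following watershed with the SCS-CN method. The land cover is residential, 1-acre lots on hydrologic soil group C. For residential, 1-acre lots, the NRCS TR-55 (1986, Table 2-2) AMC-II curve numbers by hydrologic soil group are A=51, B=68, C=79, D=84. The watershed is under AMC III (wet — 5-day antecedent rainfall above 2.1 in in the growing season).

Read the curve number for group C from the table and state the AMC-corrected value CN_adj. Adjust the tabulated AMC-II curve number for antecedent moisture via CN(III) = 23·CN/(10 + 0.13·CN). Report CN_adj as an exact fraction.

CN_adj = 181700/2027 ≈ 89.640

NRCS table: residential, 1-acre lots, soil group C → CN(II) = 79
CN(III) from CN(II)=79: (23·79)/(10 + 0.13·79) = 181700/2027 ≈ 89.640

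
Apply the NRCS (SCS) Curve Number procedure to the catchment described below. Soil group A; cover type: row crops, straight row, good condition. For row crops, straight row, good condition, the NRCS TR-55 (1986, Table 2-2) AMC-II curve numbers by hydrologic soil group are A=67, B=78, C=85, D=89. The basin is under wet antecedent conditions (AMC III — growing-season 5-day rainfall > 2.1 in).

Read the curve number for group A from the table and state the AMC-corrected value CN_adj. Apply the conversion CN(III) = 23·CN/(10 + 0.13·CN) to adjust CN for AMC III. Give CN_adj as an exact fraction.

NRCS table: row crops, straight row, good condition, soil group A → CN(II) = 67
Wet (AMC III): CN(III) = 23·67/(10 + 0.13·67) = 1541/(1871/100) = 154100/1871 ≈ 82.362

CN_adj = 154100/1871 ≈ 82.362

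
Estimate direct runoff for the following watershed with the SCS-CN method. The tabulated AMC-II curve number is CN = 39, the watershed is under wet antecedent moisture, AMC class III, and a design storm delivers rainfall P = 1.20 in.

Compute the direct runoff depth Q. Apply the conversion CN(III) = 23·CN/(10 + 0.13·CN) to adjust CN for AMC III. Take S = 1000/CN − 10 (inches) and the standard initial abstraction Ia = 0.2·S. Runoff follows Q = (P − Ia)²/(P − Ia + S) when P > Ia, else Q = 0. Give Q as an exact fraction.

CN(III) from CN(II)=39: (23·39)/(10 + 0.13·39) = 89700/1507 ≈ 59.522
Max retention: S = 1000/(89700/1507) − 10 = 6100/897 in (≈ 6.800 in)
Initial abstraction Ia = S/5 = (6100/897)/5 = 1220/897 ≈ 1.360 in
P = 1.200 ≤ Ia = 1.360 in: entire storm abstracted, Q = 0.

Q = 0 in ≈ 0.000 in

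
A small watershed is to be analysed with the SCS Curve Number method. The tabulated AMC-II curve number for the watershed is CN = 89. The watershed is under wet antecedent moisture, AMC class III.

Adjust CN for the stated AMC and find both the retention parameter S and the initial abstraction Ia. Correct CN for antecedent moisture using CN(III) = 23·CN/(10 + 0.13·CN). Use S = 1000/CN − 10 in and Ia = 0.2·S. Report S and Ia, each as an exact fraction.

S = 1100/2047 in ≈ 0.537 in; Ia = 220/2047 in ≈ 0.107 in

Wet (AMC III): CN(III) = 23·89/(10 + 0.13·89) = 2047/(2157/100) = 204700/2157 ≈ 94.900
S = 1000/(204700/2157) − 10 = 1100/2047 in ≈ 0.537 in
Ia = 0.2·(1100/2047) = 220/2047 in ≈ 0.107 in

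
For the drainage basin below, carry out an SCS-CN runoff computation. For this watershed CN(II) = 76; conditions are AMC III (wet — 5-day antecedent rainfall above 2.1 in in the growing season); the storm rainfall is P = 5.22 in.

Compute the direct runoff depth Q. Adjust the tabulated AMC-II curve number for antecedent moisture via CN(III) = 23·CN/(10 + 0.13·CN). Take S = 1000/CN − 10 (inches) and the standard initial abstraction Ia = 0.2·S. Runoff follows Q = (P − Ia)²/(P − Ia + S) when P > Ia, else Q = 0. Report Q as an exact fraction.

Q = 3892105083/1005515150 in ≈ 3.871 in

CN(III) from CN(II)=76: (23·76)/(10 + 0.13·76) = 43700/497 ≈ 87.928
Retention S: 1000/CN − 10 with CN=87.928 → S = 600/437 ≈ 1.373 in
Ia = 0.2S: 0.2·1.373 = 0.275 in (exactly 120/437)
P − Ia = 5.220 − 0.275 = 108057/21850 ≈ 4.945 in (> 0, runoff occurs)
Runoff Q = (P−Ia)²/(P−Ia+S) = (4.945)²/(4.945+1.373) = 3892105083/1005515150 ≈ 3.871 in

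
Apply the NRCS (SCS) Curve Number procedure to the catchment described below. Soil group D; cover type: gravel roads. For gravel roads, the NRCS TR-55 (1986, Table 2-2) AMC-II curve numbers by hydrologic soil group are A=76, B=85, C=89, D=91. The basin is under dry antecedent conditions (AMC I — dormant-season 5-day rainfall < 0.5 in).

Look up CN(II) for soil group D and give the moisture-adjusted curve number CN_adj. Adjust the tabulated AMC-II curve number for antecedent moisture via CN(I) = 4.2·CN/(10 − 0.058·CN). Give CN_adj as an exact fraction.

NRCS table: gravel roads, soil group D → CN(II) = 91
Dry (AMC I): CN(I) = 4.2·91/(10 − 0.058·91) = (1911/5)/(2361/500) = 63700/787 ≈ 80.940

CN_adj = 63700/787 ≈ 80.940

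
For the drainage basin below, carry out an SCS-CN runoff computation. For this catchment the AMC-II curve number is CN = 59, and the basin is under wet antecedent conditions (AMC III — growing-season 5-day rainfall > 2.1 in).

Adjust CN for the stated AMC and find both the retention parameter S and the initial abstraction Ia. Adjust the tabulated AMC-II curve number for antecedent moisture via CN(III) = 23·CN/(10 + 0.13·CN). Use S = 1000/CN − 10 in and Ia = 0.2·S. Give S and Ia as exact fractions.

CN(III) from CN(II)=59: (23·59)/(10 + 0.13·59) = 135700/1767 ≈ 76.797
Max retention: S = 1000/(135700/1767) − 10 = 4100/1357 in (≈ 3.021 in)
Ia = 0.2·(4100/1357) = 820/1357 in ≈ 0.604 in

S = 4100/1357 in ≈ 3.021 in; Ia = 820/1357 in ≈ 0.604 in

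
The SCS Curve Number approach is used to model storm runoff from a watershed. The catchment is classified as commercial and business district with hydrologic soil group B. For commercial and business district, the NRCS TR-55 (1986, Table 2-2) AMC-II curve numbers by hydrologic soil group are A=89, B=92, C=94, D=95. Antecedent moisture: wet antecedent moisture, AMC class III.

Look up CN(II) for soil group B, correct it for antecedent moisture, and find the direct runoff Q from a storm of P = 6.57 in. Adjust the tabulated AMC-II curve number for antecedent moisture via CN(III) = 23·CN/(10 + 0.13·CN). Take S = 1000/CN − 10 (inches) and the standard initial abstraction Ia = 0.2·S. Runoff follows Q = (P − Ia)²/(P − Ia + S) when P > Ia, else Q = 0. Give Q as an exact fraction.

NRCS table: commercial and business district, soil group B → CN(II) = 92
Wet (AMC III): CN(III) = 23·92/(10 + 0.13·92) = 2116/(549/25) = 52900/549 ≈ 96.357
Max retention: S = 1000/(52900/549) − 10 = 200/529 in (≈ 0.378 in)
Initial abstraction Ia = S/5 = (200/529)/5 = 40/529 ≈ 0.076 in
P − Ia = 6.570 − 0.076 = 343553/52900 ≈ 6.494 in (> 0, runoff occurs)
Q: (343553/52900)² ÷ (363553/52900) = 118028663809/19231953700 in (≈ 6.137 in)

Q = 118028663809/19231953700 in ≈ 6.137 in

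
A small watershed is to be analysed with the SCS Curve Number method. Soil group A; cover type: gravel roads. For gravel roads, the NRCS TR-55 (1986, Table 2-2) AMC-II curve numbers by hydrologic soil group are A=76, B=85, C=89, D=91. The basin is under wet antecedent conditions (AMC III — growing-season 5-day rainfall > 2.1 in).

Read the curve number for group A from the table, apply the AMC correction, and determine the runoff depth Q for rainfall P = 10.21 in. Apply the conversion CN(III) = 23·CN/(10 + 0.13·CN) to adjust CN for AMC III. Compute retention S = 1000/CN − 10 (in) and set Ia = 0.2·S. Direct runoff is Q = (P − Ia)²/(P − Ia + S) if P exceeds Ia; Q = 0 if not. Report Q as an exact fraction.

NRCS table: gravel roads, soil group A → CN(II) = 76
CN(III) from CN(II)=76: (23·76)/(10 + 0.13·76) = 43700/497 ≈ 87.928
Retention S: 1000/CN − 10 with CN=87.928 → S = 600/437 ≈ 1.373 in
Initial abstraction Ia = S/5 = (600/437)/5 = 120/437 ≈ 0.275 in
Since P=10.210 > Ia=0.275: effective rainfall P−Ia = 434177/43700 in
Runoff Q = (P−Ia)²/(P−Ia+S) = (9.935)²/(9.935+1.373) = 188509667329/21595534900 ≈ 8.729 in

Q = 188509667329/21595534900 in ≈ 8.729 in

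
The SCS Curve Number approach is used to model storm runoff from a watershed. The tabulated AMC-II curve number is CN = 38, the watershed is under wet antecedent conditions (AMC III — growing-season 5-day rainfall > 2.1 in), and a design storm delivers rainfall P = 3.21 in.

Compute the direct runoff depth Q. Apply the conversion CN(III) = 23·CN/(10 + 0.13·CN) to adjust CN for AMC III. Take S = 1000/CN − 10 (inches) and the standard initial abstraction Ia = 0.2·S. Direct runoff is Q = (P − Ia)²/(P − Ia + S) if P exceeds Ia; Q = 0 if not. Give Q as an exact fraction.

CN(III) from CN(II)=38: (23·38)/(10 + 0.13·38) = 43700/747 ≈ 58.501
Retention S: 1000/CN − 10 with CN=58.501 → S = 3100/437 ≈ 7.094 in
Ia = 0.2S: 0.2·7.094 = 1.419 in (exactly 620/437)
Since P=3.210 > Ia=1.419: effective rainfall P−Ia = 78277/43700 in
Runoff Q = (P−Ia)²/(P−Ia+S) = (1.791)²/(1.791+7.094) = 6127288729/16967704900 ≈ 0.361 in

Q = 6127288729/16967704900 in ≈ 0.361 in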